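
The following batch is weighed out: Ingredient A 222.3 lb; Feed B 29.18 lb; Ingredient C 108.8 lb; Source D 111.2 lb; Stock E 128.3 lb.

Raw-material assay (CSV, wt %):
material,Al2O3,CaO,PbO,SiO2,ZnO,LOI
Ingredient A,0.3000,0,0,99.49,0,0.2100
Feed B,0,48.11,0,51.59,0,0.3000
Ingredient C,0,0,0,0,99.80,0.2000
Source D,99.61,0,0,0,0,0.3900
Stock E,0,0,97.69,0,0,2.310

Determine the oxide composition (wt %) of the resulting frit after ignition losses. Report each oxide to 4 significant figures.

Values along the way are displayed (rounded to 4 significant digits) when written out; each numeric step holds full precision throughout — each reported figure carries a single rounding. Derived quantities (totals, the yield, the five compositions, net glass mass, ignition loss) are re-derived at full precision from the weighed amounts on 595.6 lb of glass as given in either problem or answer.
Delivered oxide masses:
  Al2O3: 222.3·0.003000 + 111.2·0.9961 = 111.4 lb
  CaO: 29.18·0.4811 = 14.04 lb
  PbO: 128.3·0.9769 = 125.3 lb
  SiO2: 222.3·0.9949 + 29.18·0.5159 = 236.2 lb
  ZnO: 108.8·0.9980 = 108.6 lb
LOI: 222.3·0.002100 + 29.18·0.003000 + 108.8·0.002000 + 111.2·0.003900 + 128.3·0.02310 = 4.169 lb
Resulting glass, batch − LOI: 599.8 − 4.169 = 595.6 lb (consistent with Σ oxide mass)
each oxide over glass, ×100, is wt %

Glass mass = 595.6 lb (batch 599.8 − LOI 4.169).
Composition: Al2O3 18.71%, CaO 2.357%, PbO 21.04%, SiO2 39.66%, ZnO 18.23%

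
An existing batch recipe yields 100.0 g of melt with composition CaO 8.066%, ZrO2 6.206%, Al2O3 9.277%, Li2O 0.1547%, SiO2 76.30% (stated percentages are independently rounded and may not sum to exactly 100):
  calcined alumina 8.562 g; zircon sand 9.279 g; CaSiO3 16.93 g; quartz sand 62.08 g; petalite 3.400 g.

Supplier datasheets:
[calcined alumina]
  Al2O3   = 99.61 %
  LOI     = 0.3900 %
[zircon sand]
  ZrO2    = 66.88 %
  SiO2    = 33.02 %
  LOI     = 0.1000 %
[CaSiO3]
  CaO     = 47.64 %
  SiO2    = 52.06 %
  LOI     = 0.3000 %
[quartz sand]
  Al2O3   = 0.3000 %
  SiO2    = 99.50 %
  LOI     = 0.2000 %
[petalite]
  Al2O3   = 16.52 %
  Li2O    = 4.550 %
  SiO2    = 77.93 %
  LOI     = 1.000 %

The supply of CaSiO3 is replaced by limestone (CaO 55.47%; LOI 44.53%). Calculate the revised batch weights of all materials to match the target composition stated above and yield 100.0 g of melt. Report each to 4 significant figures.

Values along the way are shown, rounded to 4 significant digits, in the working. Full precision is held end to end. Every reported value receives exactly one rounding — the derived quantities are recomputed in full float precision (five oxide percentages, ignition loss, totals, the yield, glass mass) from the weighed amounts per 100.0 g of glass as set out in the question or the answer.
Per-oxide target masses for 100.0 g melt:
  CaO: 8.066% × 100.0 = 8.066 g
  ZrO2: 6.206% × 100.0 = 6.206 g
  Al2O3: 9.277% × 100.0 = 9.277 g
  Li2O: 0.1547% × 100.0 = 0.1547 g
  SiO2: 76.30% × 100.0 = 76.30 g
Balance tally, oxide-wise, using the reported weights, for the quoted basis mass (target by target, the sums agree net of answer rounding effects):
  CaO: 14.54·0.5547 = 8.065 g (target 8.066 g)
  ZrO2: 9.279·0.6688 = 6.206 g (target 6.206 g)
  Al2O3: 8.536·0.9961 + 70.94·0.003000 + 3.400·0.1652 = 9.277 g (target 9.277 g)
  Li2O: 3.400·0.04550 = 0.1547 g (target 0.1547 g)
  SiO2: 9.279·0.3302 + 70.94·0.9950 + 3.400·0.7793 = 76.30 g (target 76.30 g)
Glass-mass sanity pass: net batch after ignition = 100.0 g (per-oxide target masses sum to 100.0 g; basis as stated: 100.0 g — differing by rounding only).
Summing the batch: Σ batch = 106.7 g; LOI loss = Σ batch·LOI = 6.693 g; yield: glass divided by total = 93.73%.

Revised batch per 100.0 g melt:
  calcined alumina: 8.536 g
  zircon sand: 9.279 g
  limestone: 14.54 g
  quartz sand: 70.94 g
  petalite: 3.400 g
Total batch = 106.7 g; LOI loss = 6.693 g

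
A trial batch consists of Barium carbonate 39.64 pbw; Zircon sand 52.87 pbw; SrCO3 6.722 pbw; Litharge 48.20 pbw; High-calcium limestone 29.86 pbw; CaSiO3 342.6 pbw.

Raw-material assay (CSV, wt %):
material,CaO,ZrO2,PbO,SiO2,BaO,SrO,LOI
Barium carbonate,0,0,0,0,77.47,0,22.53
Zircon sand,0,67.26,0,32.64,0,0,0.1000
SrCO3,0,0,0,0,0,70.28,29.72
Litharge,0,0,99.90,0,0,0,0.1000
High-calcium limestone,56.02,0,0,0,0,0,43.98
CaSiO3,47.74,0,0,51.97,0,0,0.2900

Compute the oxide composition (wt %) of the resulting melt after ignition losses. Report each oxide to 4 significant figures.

The intermediate values are printed rounded to 4 significant digits in the working — all internal work runs at exact precision throughout; every reported figure takes just one rounding; derived quantities (yield, totals, ignition loss, net glass mass, the six compositions) are computed starting from the weights for 494.7 pbw of glass at full precision, as they appear in question or answer.
Per-oxide mass from batch:
  CaO: 29.86·0.5602 + 342.6·0.4774 = 180.3 pbw
  ZrO2: 52.87·0.6726 = 35.56 pbw
  PbO: 48.20·0.9990 = 48.15 pbw
  SiO2: 52.87·0.3264 + 342.6·0.5197 = 195.3 pbw
  BaO: 39.64·0.7747 = 30.71 pbw
  SrO: 6.722·0.7028 = 4.724 pbw
LOI: 39.64·0.2253 + 52.87·0.001000 + 6.722·0.2972 + 48.20·0.001000 + 29.86·0.4398 + 342.6·0.002900 = 25.16 pbw
Net of LOI, the glass mass = 519.9 − 25.16 = 494.7 pbw (consistent with Σ oxide mass)
oxide / glass × 100 gives the wt %

Glass mass = 494.7 pbw (batch 519.9 − LOI 25.16).
Composition: CaO 36.44%, ZrO2 7.188%, PbO 9.733%, SiO2 39.48%, BaO 6.207%, SrO 0.9549%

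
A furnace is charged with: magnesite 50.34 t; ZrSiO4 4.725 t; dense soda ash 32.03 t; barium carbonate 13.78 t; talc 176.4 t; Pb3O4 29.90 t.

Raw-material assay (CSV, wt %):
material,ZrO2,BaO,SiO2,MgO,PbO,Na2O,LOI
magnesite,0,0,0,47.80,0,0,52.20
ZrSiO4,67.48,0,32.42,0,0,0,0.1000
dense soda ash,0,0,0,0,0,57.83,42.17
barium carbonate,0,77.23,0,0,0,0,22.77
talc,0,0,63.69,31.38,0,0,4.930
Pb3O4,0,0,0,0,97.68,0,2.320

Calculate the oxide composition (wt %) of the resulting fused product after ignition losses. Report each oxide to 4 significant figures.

All internal work keeps exact precision throughout — working values appear rounded to 4 significant digits within the worked lines. Exactly one rounding goes into every reported result. Derived quantities are rebuilt in exact precision (the yield, LOI, net glass mass, totals, the six compositions) from the weighed amounts for 254.9 t of glass as set out in either problem or answer.
What the batch supplies per oxide:
  ZrO2: 4.725·0.6748 = 3.188 t
  BaO: 13.78·0.7723 = 10.64 t
  SiO2: 4.725·0.3242 + 176.4·0.6369 = 113.9 t
  MgO: 50.34·0.4780 + 176.4·0.3138 = 79.42 t
  PbO: 29.90·0.9768 = 29.21 t
  Na2O: 32.03·0.5783 = 18.52 t
LOI: 50.34·0.5220 + 4.725·0.001000 + 32.03·0.4217 + 13.78·0.2277 + 176.4·0.04930 + 29.90·0.02320 = 52.32 t
batch − LOI leaves glass = 307.2 − 52.32 = 254.9 t (matching Σ of the oxides)
wt %: oxide over glass, times 100

Glass mass = 254.9 t (batch 307.2 − LOI 52.32).
Composition: ZrO2 1.251%, BaO 4.176%, SiO2 44.68%, MgO 31.16%, PbO 11.46%, Na2O 7.268%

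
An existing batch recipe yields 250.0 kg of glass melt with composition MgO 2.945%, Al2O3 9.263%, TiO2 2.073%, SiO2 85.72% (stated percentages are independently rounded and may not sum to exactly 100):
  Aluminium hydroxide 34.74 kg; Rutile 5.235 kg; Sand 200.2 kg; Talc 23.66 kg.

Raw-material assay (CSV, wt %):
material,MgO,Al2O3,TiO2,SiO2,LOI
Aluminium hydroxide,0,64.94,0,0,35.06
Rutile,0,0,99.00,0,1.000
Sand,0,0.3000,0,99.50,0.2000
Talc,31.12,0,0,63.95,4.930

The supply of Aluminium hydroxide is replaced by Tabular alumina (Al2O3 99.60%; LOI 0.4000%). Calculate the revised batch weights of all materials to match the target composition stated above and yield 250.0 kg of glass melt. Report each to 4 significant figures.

Revised batch per 250.0 kg glass melt:
  Tabular alumina: 22.65 kg
  Rutile: 5.235 kg
  Sand: 200.2 kg
  Talc: 23.66 kg
Total batch = 251.7 kg; LOI loss = 1.710 kg

The whole derivation holds full float precision throughout; mid-chain values are printed (rounded to 4 significant figures) on the page. A single rounding produces every reported result — the derived quantities are rebuilt using the weight values at 250.0 kg of glass in exact precision (net glass mass, ignition loss, yield, four oxide percentages, totals) as set out in problem or answer.
Target oxide masses per 250.0 kg glass melt:
  MgO: 2.945% × 250.0 = 7.362 kg
  Al2O3: 9.263% × 250.0 = 23.16 kg
  TiO2: 2.073% × 250.0 = 5.182 kg
  SiO2: 85.72% × 250.0 = 214.3 kg
Mass-balance tally per oxide using the reported weights, against the basis in use (summed amounts equal target values given rounding of the digits):
  MgO: 23.66·0.3112 = 7.363 kg (target 7.362 kg)
  Al2O3: 22.65·0.9960 + 200.2·0.003000 = 23.16 kg (target 23.16 kg)
  TiO2: 5.235·0.9900 = 5.183 kg (target 5.182 kg)
  SiO2: 200.2·0.9950 + 23.66·0.6395 = 214.3 kg (target 214.3 kg)
Glass-mass bookkeeping: net batch after ignition = 250.0 kg (the Σ of target masses is 250.0 kg; with the basis standing at 250.0 kg — rounding explains the deltas).
Adding the batch up: Σ batch = 251.7 kg; ignition loss, Σ(batch × LOI) = 1.710 kg; as yield: glass ÷ batch → 99.32%.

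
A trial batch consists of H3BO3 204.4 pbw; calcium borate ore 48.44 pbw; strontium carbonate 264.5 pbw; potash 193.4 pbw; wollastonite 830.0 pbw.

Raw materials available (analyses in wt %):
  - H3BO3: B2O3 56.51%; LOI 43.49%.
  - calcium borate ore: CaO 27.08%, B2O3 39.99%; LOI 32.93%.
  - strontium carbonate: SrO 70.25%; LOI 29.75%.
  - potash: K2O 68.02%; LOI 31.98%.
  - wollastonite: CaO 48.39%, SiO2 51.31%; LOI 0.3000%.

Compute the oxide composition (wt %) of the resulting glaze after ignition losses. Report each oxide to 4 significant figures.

Mid-chain values appear (rounded to 4 significant digits) alongside each step — all arithmetic maintains exact precision throughout — every reported figure receives exactly one rounding. The derived quantities, which include the yield, net glass mass, ignition loss, five oxide percentages, the totals, are carried in full precision, as given in the problem or the answer, starting from the weights per 1293 pbw of glass.
Per-oxide mass from batch:
  K2O: 193.4·0.6802 = 131.6 pbw
  CaO: 48.44·0.2708 + 830.0·0.4839 = 414.8 pbw
  SrO: 264.5·0.7025 = 185.8 pbw
  SiO2: 830.0·0.5131 = 425.9 pbw
  B2O3: 204.4·0.5651 + 48.44·0.3999 = 134.9 pbw
LOI: 204.4·0.4349 + 48.44·0.3293 + 264.5·0.2975 + 193.4·0.3198 + 830.0·0.003000 = 247.9 pbw
Resulting glass, batch − LOI: 1541 − 247.9 = 1293 pbw (consistent with Σ oxide mass)
wt % = oxide mass / glass mass × 100

Glass mass = 1293 pbw (batch 1541 − LOI 247.9).
Composition: K2O 10.18%, CaO 32.08%, SrO 14.37%, SiO2 32.94%, B2O3 10.43%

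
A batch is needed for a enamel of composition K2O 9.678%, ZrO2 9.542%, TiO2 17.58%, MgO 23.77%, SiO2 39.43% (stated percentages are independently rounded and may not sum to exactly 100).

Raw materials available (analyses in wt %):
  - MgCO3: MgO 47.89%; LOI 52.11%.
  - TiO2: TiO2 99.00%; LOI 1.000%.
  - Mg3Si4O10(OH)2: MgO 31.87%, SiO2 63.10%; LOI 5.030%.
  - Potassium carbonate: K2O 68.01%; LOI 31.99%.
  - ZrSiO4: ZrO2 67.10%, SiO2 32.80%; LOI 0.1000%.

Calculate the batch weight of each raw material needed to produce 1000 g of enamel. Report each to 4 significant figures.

Batch per 1000 g enamel:
  MgCO3: 129.7 g
  TiO2: 177.6 g
  Mg3Si4O10(OH)2: 551.0 g
  Potassium carbonate: 142.3 g
  ZrSiO4: 142.2 g
Total batch = 1143 g; LOI loss = 142.7 g; yield = 87.51%

Mid-chain values appear (rounded to four significant digits) on the page; every computation keeps full precision through the solve. A single rounding finalizes each reported figure. All derived quantities are carried using the weight values per 1000 g of glass in full precision (ignition loss, the five compositions, the totals, yield, glass mass), as quoted within problem or answer.
The oxide mass targets at 1000 g enamel:
  K2O: 9.678% × 1000 = 96.78 g
  ZrO2: 9.542% × 1000 = 95.42 g
  TiO2: 17.58% × 1000 = 175.8 g
  MgO: 23.77% × 1000 = 237.7 g
  SiO2: 39.43% × 1000 = 394.3 g
Sums-versus-targets review working from each reported weight, on the stated basis (every target is met by its sum up to rounding of the answer):
  K2O: 142.3·0.6801 = 96.78 g (target 96.78 g)
  ZrO2: 142.2·0.6710 = 95.42 g (target 95.42 g)
  TiO2: 177.6·0.9900 = 175.8 g (target 175.8 g)
  MgO: 129.7·0.4789 + 551.0·0.3187 = 237.7 g (target 237.7 g)
  SiO2: 551.0·0.6310 + 142.2·0.3280 = 394.3 g (target 394.3 g)
Glass-mass sanity pass: batch Σ − ignition loss = 1000 g (per-oxide target masses sum to 1000 g; against the stated basis, 1000 g — any gap is answer rounding).
Whole-batch sum: Σ batch = 1143 g; LOI loss = Σ batch·LOI = 142.7 g; yield = glass ÷ total batch = 87.51%.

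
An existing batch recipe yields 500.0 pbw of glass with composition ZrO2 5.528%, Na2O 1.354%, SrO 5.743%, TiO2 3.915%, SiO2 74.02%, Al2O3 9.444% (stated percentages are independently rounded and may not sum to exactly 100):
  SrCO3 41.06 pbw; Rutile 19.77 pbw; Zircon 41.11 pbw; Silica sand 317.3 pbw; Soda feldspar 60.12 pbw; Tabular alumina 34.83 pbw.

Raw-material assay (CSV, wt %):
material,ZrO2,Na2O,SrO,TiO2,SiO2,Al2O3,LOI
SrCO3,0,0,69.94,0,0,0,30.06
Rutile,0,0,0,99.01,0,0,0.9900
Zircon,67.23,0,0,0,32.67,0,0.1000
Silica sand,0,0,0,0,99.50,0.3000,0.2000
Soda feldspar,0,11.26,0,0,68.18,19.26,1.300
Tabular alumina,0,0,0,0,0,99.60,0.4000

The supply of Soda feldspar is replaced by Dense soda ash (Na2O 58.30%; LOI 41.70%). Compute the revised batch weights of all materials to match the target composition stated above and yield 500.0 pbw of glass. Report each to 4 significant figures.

Revised batch per 500.0 pbw glass:
  SrCO3: 41.06 pbw
  Rutile: 19.77 pbw
  Zircon: 41.11 pbw
  Silica sand: 358.5 pbw
  Dense soda ash: 11.61 pbw
  Tabular alumina: 46.33 pbw
Total batch = 518.4 pbw; LOI loss = 18.32 pbw

Full precision is maintained through the solve; intermediates are printed (rounded to 4 significant figures) on the page — each reported value sees exactly one rounding. All derived quantities are carried from the weighed amounts for 500.0 pbw of glass at full float precision (glass mass, the six compositions, ignition loss, yield, totals), exactly as shown in problem or answer.
Target oxide masses per 500.0 pbw glass:
  ZrO2: 5.528% × 500.0 = 27.64 pbw
  Na2O: 1.354% × 500.0 = 6.770 pbw
  SrO: 5.743% × 500.0 = 28.72 pbw
  TiO2: 3.915% × 500.0 = 19.58 pbw
  SiO2: 74.02% × 500.0 = 370.1 pbw
  Al2O3: 9.444% × 500.0 = 47.22 pbw
A balance pass over the oxides, using the reported weights, versus the basis set out (sum by sum, the targets are met inside rounding margins):
  ZrO2: 41.11·0.6723 = 27.64 pbw (target 27.64 pbw)
  Na2O: 11.61·0.5830 = 6.769 pbw (target 6.770 pbw)
  SrO: 41.06·0.6994 = 28.72 pbw (target 28.72 pbw)
  TiO2: 19.77·0.9901 = 19.57 pbw (target 19.58 pbw)
  SiO2: 41.11·0.3267 + 358.5·0.9950 = 370.1 pbw (target 370.1 pbw)
  Al2O3: 358.5·0.003000 + 46.33·0.9960 = 47.22 pbw (target 47.22 pbw)
Glass-mass closure: total charge less LOI = 500.1 pbw (targets for the oxides total 500.0 pbw; versus the stated basis of 500.0 pbw — rounding explains the deltas).
Batch total: Σ batch = 518.4 pbw; LOI removed, Σ of batch·LOI: 18.32 pbw; the yield ratio, glass ÷ batch: 96.47%.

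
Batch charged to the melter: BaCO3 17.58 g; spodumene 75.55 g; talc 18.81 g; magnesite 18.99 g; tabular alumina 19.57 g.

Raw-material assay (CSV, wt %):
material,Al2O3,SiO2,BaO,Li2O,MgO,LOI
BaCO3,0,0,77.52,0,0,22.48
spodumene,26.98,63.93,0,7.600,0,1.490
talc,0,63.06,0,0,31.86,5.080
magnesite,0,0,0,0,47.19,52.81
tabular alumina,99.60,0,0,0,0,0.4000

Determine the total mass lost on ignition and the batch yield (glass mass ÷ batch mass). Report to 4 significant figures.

LOI loss = 16.14 g; glass = 134.4 g; yield = 89.28%

All internal work runs at full precision in every operation; rounding to four significant digits extends to each intermediate as printed — a single rounding yields every reported result — derived quantities are re-derived in exact precision (the totals, glass mass, five oxide percentages, the yield, ignition loss) from the batch weights on 134.4 g of glass as given in the problem or answer text.
Material-by-material LOI:
  BaCO3: 17.58 × 0.2248 = 3.952 g
  spodumene: 75.55 × 0.01490 = 1.126 g
  talc: 18.81 × 0.05080 = 0.9555 g
  magnesite: 18.99 × 0.5281 = 10.03 g
  tabular alumina: 19.57 × 0.004000 = 0.07828 g
Total LOI = 16.14 g
Glass = batch − LOI = 150.5 − 16.14 = 134.4 g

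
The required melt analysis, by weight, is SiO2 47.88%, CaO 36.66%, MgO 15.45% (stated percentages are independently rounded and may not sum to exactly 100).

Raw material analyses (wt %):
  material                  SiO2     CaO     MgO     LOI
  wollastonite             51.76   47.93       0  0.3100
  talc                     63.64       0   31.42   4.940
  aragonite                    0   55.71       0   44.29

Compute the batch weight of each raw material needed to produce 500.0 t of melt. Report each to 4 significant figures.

Batch per 500.0 t melt:
  wollastonite: 160.2 t
  talc: 245.9 t
  aragonite: 191.2 t
Total batch = 597.3 t; LOI loss = 97.33 t; yield = 83.71%

The working math holds full float precision at every stage. In-progress results are shown (rounded to 4 significant figures) across the worked steps. Each reported value carries a single rounding — the derived quantities are computed at full precision (yield, the totals, ignition loss, the three compositions, glass mass) using the weight values at 500.0 t of glass exactly as printed in the question or the answer.
Target oxide masses per 500.0 t melt:
  SiO2: 47.88% × 500.0 = 239.4 t
  CaO: 36.66% × 500.0 = 183.3 t
  MgO: 15.45% × 500.0 = 77.25 t
Checking each oxide sum working from each reported weight, versus the basis set out (every target is met by its sum modulo rounding of the values):
  SiO2: 160.2·0.5176 + 245.9·0.6364 = 239.4 t (target 239.4 t)
  CaO: 160.2·0.4793 + 191.2·0.5571 = 183.3 t (target 183.3 t)
  MgO: 245.9·0.3142 = 77.26 t (target 77.25 t)
Glass-mass bookkeeping: total charge less LOI = 500.0 t (summing oxide targets gives 500.0 t; versus the stated basis of 500.0 t — differing by rounding only).
Batch total: Σ batch = 597.3 t; ignition loss, Σ(batch × LOI) = 97.33 t; yield, glass over the total, = 83.71%.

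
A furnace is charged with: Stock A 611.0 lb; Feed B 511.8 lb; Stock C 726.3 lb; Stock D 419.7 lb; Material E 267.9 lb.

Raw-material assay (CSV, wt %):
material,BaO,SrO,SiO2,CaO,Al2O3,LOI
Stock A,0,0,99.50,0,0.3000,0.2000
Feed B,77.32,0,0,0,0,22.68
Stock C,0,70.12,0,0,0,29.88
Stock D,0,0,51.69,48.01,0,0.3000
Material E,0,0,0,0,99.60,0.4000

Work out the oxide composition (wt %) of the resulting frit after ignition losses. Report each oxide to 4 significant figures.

Glass mass = 2200 lb (batch 2537 − LOI 336.6).
Composition: BaO 17.99%, SrO 23.15%, SiO2 37.49%, CaO 9.159%, Al2O3 12.21%

All internal work runs at full float precision through every step — intermediates are printed, with 4-significant-digit rounding, in the working. Exactly one rounding is applied to every reported result; all derived quantities are recomputed in full float precision (ignition loss, yield, the five compositions, the totals, net glass mass) using the weight values per 2200 lb of glass as given in question or answer.
Oxide masses out of the charge:
  BaO: 511.8·0.7732 = 395.7 lb
  SrO: 726.3·0.7012 = 509.3 lb
  SiO2: 611.0·0.9950 + 419.7·0.5169 = 824.9 lb
  CaO: 419.7·0.4801 = 201.5 lb
  Al2O3: 611.0·0.003000 + 267.9·0.9960 = 268.7 lb
LOI: 611.0·0.002000 + 511.8·0.2268 + 726.3·0.2988 + 419.7·0.003000 + 267.9·0.004000 = 336.6 lb
batch − LOI leaves glass = 2537 − 336.6 = 2200 lb (matching Σ of the oxides)
wt %: oxide over glass, times 100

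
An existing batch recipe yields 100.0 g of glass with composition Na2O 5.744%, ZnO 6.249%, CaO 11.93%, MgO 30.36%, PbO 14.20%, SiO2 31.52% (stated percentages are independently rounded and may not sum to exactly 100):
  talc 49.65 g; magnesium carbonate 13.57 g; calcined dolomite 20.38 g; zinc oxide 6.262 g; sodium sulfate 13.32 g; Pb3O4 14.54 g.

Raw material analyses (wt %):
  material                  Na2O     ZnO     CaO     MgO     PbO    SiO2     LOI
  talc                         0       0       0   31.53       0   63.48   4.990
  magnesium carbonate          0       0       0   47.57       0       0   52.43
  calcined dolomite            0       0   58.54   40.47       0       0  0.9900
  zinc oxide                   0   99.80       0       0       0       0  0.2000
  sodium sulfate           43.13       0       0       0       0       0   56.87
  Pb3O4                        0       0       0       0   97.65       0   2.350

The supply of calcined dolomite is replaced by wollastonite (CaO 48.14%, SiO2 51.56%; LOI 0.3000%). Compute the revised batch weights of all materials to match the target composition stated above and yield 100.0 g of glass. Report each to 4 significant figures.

The working math maintains full float precision through every step — mid-chain values appear (rounded to 4 significant digits) at each printed step — each reported result is rounded exactly once — all derived quantities (totals, ignition loss, the yield, six oxide percentages, net glass mass) are computed starting from the weights on 100.0 g of glass in exact precision, as written in question or answer.
Target oxide masses per 100.0 g glass:
  Na2O: 5.744% × 100.0 = 5.744 g
  ZnO: 6.249% × 100.0 = 6.249 g
  CaO: 11.93% × 100.0 = 11.93 g
  MgO: 30.36% × 100.0 = 30.36 g
  PbO: 14.20% × 100.0 = 14.20 g
  SiO2: 31.52% × 100.0 = 31.52 g
Sums-versus-targets review given the weights on record, against the basis in use (sums match the target masses modulo rounding of the values):
  Na2O: 13.32·0.4313 = 5.745 g (target 5.744 g)
  ZnO: 6.262·0.9980 = 6.249 g (target 6.249 g)
  CaO: 24.78·0.4814 = 11.93 g (target 11.93 g)
  MgO: 29.52·0.3153 + 44.25·0.4757 = 30.36 g (target 30.36 g)
  PbO: 14.54·0.9765 = 14.20 g (target 14.20 g)
  SiO2: 29.52·0.6348 + 24.78·0.5156 = 31.52 g (target 31.52 g)
Mass balance on the glass: batch Σ − ignition loss = 100.0 g (oxide target masses add up to 100.0 g; basis as stated: 100.0 g — a pure rounding effect).
Whole-batch sum: Σ batch = 132.7 g; the LOI term Σ batch·LOI equals 32.68 g; yield, glass over the total, = 75.37%.

Revised batch per 100.0 g glass:
  talc: 29.52 g
  magnesium carbonate: 44.25 g
  wollastonite: 24.78 g
  zinc oxide: 6.262 g
  sodium sulfate: 13.32 g
  Pb3O4: 14.54 g
Total batch = 132.7 g; LOI loss = 32.68 g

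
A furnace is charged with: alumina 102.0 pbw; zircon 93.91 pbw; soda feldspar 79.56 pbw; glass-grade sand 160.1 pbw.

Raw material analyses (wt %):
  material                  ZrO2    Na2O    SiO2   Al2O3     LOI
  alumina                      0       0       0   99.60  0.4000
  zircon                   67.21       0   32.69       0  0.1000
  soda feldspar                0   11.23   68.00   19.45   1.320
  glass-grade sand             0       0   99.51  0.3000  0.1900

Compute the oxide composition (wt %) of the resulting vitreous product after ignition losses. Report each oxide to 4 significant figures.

Glass mass = 433.7 pbw (batch 435.6 − LOI 1.856).
Composition: ZrO2 14.55%, Na2O 2.060%, SiO2 56.28%, Al2O3 27.10%

Values along the way appear, rounded to 4 significant digits, across the worked steps. The whole derivation carries full float precision in all steps; each reported number is rounded a single time; derived quantities (the four compositions, the totals, ignition loss, glass mass, yield) are rebuilt from the batch weights on 433.7 pbw of glass at full precision, exactly as shown in the problem or the answer.
Oxide-by-oxide delivered mass:
  ZrO2: 93.91·0.6721 = 63.12 pbw
  Na2O: 79.56·0.1123 = 8.935 pbw
  SiO2: 93.91·0.3269 + 79.56·0.6800 + 160.1·0.9951 = 244.1 pbw
  Al2O3: 102.0·0.9960 + 79.56·0.1945 + 160.1·0.003000 = 117.5 pbw
LOI: 102.0·0.004000 + 93.91·0.001000 + 79.56·0.01320 + 160.1·0.001900 = 1.856 pbw
The glass mass, total less LOI, = 435.6 − 1.856 = 433.7 pbw (the oxide masses sum to this)
each oxide over glass, ×100, is wt %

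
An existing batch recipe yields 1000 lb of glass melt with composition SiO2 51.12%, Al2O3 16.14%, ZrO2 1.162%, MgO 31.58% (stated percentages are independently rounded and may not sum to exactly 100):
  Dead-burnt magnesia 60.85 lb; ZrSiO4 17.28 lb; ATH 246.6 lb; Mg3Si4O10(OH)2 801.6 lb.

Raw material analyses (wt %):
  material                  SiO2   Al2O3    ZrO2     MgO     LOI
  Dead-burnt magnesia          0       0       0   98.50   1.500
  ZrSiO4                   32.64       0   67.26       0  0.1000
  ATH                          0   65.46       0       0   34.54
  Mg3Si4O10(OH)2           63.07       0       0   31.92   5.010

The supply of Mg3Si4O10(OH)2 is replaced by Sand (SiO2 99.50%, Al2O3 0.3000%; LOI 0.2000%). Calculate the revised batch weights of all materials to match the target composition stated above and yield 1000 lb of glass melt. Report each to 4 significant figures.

Revised batch per 1000 lb glass melt:
  Dead-burnt magnesia: 320.6 lb
  ZrSiO4: 17.28 lb
  ATH: 244.2 lb
  Sand: 508.1 lb
Total batch = 1090 lb; LOI loss = 90.19 lb

Working values are shown rounded off to 4 significant digits in the printout — all arithmetic maintains full precision at every stage — each reported figure carries a single rounding — derived quantities (yield, glass mass, four oxide percentages, totals, LOI) are re-derived using the weight values on 1000 lb of glass in exact precision exactly as shown in the question or the answer.
Oxide-by-oxide targets in 1000 lb glass melt:
  SiO2: 51.12% × 1000 = 511.2 lb
  Al2O3: 16.14% × 1000 = 161.4 lb
  ZrO2: 1.162% × 1000 = 11.62 lb
  MgO: 31.58% × 1000 = 315.8 lb
Mass-balance tally per oxide using the reported weights, for the quoted basis mass (every target is met by its sum within answer rounding):
  SiO2: 17.28·0.3264 + 508.1·0.9950 = 511.2 lb (target 511.2 lb)
  Al2O3: 244.2·0.6546 + 508.1·0.003000 = 161.4 lb (target 161.4 lb)
  ZrO2: 17.28·0.6726 = 11.62 lb (target 11.62 lb)
  MgO: 320.6·0.9850 = 315.8 lb (target 315.8 lb)
Glass-mass bookkeeping: batch total minus LOI = 1000 lb (the targets, summed, come to 1000 lb; the stated basis being 1000 lb — deltas are rounding alone).
Summing the batch: Σ batch = 1090 lb; the LOI term Σ batch·LOI equals 90.19 lb; yield = glass ÷ total batch = 91.73%.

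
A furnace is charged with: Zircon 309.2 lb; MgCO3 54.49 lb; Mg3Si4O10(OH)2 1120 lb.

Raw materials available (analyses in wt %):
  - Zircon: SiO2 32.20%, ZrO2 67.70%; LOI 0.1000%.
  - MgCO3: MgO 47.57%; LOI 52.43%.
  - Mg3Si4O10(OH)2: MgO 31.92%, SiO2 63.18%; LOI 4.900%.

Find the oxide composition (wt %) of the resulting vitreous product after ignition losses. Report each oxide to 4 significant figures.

Rounding to four significant figures governs each in-between result as shown — all arithmetic runs at full float precision all the way through — every reported value receives exactly one rounding. Derived quantities (totals, glass mass, yield, LOI, three oxide percentages) are computed using the weight values per 1400 lb of glass in full float precision as they appear in the question or the answer.
Mass of each oxide from the mix:
  MgO: 54.49·0.4757 + 1120·0.3192 = 383.4 lb
  SiO2: 309.2·0.3220 + 1120·0.6318 = 807.2 lb
  ZrO2: 309.2·0.6770 = 209.3 lb
LOI: 309.2·0.001000 + 54.49·0.5243 + 1120·0.04900 = 83.76 lb
Net of LOI, the glass mass = 1484 − 83.76 = 1400 lb (the oxide masses sum to this)
wt % = oxide mass / glass mass × 100

Glass mass = 1400 lb (batch 1484 − LOI 83.76).
Composition: MgO 27.39%, SiO2 57.66%, ZrO2 14.95%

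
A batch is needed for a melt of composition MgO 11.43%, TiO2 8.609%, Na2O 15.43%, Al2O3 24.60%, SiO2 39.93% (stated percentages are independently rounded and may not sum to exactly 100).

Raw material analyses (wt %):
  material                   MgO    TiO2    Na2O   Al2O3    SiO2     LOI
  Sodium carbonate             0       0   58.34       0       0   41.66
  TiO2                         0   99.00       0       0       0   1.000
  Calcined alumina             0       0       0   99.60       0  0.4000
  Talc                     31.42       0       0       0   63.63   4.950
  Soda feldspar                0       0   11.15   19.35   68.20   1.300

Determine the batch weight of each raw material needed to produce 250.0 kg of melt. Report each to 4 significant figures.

The whole derivation keeps exact precision end to end — working values appear rounded to 4 significant figures at each printed step; every reported figure includes exactly one rounding; the derived quantities are carried at exact precision (five oxide percentages, the yield, LOI, the totals, glass mass) starting from the weights per 250.0 kg of glass as set out in problem or answer.
Oxide-by-oxide targets in 250.0 kg melt:
  MgO: 11.43% × 250.0 = 28.58 kg
  TiO2: 8.609% × 250.0 = 21.52 kg
  Na2O: 15.43% × 250.0 = 38.58 kg
  Al2O3: 24.60% × 250.0 = 61.50 kg
  SiO2: 39.93% × 250.0 = 99.82 kg
Verifying the oxide balance with the batch weights as given, against the basis in use (sums match the target masses exact up to rounding of places):
  MgO: 90.95·0.3142 = 28.58 kg (target 28.58 kg)
  TiO2: 21.74·0.9900 = 21.52 kg (target 21.52 kg)
  Na2O: 54.36·0.5834 + 61.52·0.1115 = 38.57 kg (target 38.58 kg)
  Al2O3: 49.80·0.9960 + 61.52·0.1935 = 61.50 kg (target 61.50 kg)
  SiO2: 90.95·0.6363 + 61.52·0.6820 = 99.83 kg (target 99.82 kg)
The glass-mass cross-check: the batch minus its LOI: 250.0 kg (per-oxide target masses sum to 250.0 kg; versus the stated basis of 250.0 kg — gaps are rounding artifacts).
Total batch = Σ batch = 278.4 kg; ignition loss, Σ(batch × LOI) = 28.36 kg; glass ÷ batch gives a yield of 89.81%.

Batch per 250.0 kg melt:
  Sodium carbonate: 54.36 kg
  TiO2: 21.74 kg
  Calcined alumina: 49.80 kg
  Talc: 90.95 kg
  Soda feldspar: 61.52 kg
Total batch = 278.4 kg; LOI loss = 28.36 kg; yield = 89.81%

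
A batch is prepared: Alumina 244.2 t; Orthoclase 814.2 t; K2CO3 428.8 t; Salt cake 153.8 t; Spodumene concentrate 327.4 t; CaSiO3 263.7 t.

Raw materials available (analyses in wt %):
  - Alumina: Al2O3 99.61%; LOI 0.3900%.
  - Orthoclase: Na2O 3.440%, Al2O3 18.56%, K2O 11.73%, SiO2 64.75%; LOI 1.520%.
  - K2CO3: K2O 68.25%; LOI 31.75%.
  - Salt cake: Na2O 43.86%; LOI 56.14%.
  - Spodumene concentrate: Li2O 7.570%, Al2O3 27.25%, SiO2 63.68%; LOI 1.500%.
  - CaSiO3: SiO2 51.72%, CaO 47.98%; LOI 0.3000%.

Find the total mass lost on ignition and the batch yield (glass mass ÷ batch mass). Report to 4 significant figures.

LOI loss = 241.5 t; glass = 1991 t; yield = 89.18%

Mid-chain values are displayed rounded to 4 significant figures in the printout; every computation keeps full float precision throughout. Every reported number sees exactly one rounding. The derived quantities, which include six oxide percentages, the totals, net glass mass, the yield, LOI, are rebuilt in full float precision, exactly as printed in the question or the answer, from the weighed amounts at 1991 t of glass.
Loss on ignition, line by line:
  Alumina: 244.2 × 0.003900 = 0.9524 t
  Orthoclase: 814.2 × 0.01520 = 12.38 t
  K2CO3: 428.8 × 0.3175 = 136.1 t
  Salt cake: 153.8 × 0.5614 = 86.34 t
  Spodumene concentrate: 327.4 × 0.01500 = 4.911 t
  CaSiO3: 263.7 × 0.003000 = 0.7911 t
Total LOI = 241.5 t
Glass = batch − LOI = 2232 − 241.5 = 1991 t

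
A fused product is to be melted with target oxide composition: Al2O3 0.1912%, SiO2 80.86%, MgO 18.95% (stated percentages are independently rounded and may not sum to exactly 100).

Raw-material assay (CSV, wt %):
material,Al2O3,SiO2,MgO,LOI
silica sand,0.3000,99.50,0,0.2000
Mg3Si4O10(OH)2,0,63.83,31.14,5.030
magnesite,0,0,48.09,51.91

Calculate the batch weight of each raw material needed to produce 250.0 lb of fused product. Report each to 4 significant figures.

Batch per 250.0 lb fused product:
  silica sand: 159.3 lb
  Mg3Si4O10(OH)2: 68.33 lb
  magnesite: 54.27 lb
Total batch = 281.9 lb; LOI loss = 31.93 lb; yield = 88.67%

Rounding to four significant figures applies to each intermediate as displayed; the whole derivation carries exact precision through the solve; each reported result takes exactly one rounding. Derived quantities are carried using the weight values on 250.0 lb of glass at exact precision (yield, glass mass, totals, three oxide percentages, ignition loss) as set out in the problem or answer text.
Oxide-by-oxide targets in 250.0 lb fused product:
  Al2O3: 0.1912% × 250.0 = 0.4780 lb
  SiO2: 80.86% × 250.0 = 202.2 lb
  MgO: 18.95% × 250.0 = 47.38 lb
A balance pass over the oxides, with the batch weights as given, for the quoted basis mass (summed amounts equal target values within answer rounding):
  Al2O3: 159.3·0.003000 = 0.4779 lb (target 0.4780 lb)
  SiO2: 159.3·0.9950 + 68.33·0.6383 = 202.1 lb (target 202.2 lb)
  MgO: 68.33·0.3114 + 54.27·0.4809 = 47.38 lb (target 47.38 lb)
Glass mass check: total charge less LOI = 250.0 lb (the targets, summed, come to 250.0 lb; basis as stated: 250.0 lb — rounding explains the deltas).
Summing the batch: Σ batch = 281.9 lb; loss to ignition Σ batch·LOI = 31.93 lb; as yield: glass ÷ batch → 88.67%.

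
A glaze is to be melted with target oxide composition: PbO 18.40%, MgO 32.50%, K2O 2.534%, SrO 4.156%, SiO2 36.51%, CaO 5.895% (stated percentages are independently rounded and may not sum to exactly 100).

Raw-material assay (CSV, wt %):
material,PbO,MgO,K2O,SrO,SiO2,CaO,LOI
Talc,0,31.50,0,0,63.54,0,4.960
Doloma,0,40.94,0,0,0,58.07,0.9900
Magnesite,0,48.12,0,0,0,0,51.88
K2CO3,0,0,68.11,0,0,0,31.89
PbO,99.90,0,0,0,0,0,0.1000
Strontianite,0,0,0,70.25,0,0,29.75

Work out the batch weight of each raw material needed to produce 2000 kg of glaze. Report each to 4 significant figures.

Batch per 2000 kg glaze:
  Talc: 1149 kg
  Doloma: 203.0 kg
  Magnesite: 425.8 kg
  K2CO3: 74.41 kg
  PbO: 368.4 kg
  Strontianite: 118.3 kg
Total batch = 2339 kg; LOI loss = 339.2 kg; yield = 85.50%

All arithmetic runs at full float precision through the solve; in-progress results appear, with 4-significant-digit rounding, in the printout. Exactly one rounding is applied to every reported result — derived quantities, including ignition loss, glass mass, the yield, the totals, six oxide percentages, are rebuilt from the weighed amounts at 2000 kg of glass in exact precision exactly as shown in the problem or answer text.
The oxide mass targets at 2000 kg glaze:
  PbO: 18.40% × 2000 = 368.0 kg
  MgO: 32.50% × 2000 = 650.0 kg
  K2O: 2.534% × 2000 = 50.68 kg
  SrO: 4.156% × 2000 = 83.12 kg
  SiO2: 36.51% × 2000 = 730.2 kg
  CaO: 5.895% × 2000 = 117.9 kg
Balance tally, oxide-wise, working from each reported weight, relative to the basis at hand (delivered sums recover each target net of answer rounding effects):
  PbO: 368.4·0.9990 = 368.0 kg (target 368.0 kg)
  MgO: 1149·0.3150 + 203.0·0.4094 + 425.8·0.4812 = 649.9 kg (target 650.0 kg)
  K2O: 74.41·0.6811 = 50.68 kg (target 50.68 kg)
  SrO: 118.3·0.7025 = 83.11 kg (target 83.12 kg)
  SiO2: 1149·0.6354 = 730.1 kg (target 730.2 kg)
  CaO: 203.0·0.5807 = 117.9 kg (target 117.9 kg)
Glass-mass closure: net batch after ignition = 2000 kg (oxide target masses add up to 2000 kg; with the basis standing at 2000 kg — deltas are rounding alone).
Batch grand total — Σ batch = 2339 kg; loss to ignition Σ batch·LOI = 339.2 kg; yield: glass divided by total = 85.50%.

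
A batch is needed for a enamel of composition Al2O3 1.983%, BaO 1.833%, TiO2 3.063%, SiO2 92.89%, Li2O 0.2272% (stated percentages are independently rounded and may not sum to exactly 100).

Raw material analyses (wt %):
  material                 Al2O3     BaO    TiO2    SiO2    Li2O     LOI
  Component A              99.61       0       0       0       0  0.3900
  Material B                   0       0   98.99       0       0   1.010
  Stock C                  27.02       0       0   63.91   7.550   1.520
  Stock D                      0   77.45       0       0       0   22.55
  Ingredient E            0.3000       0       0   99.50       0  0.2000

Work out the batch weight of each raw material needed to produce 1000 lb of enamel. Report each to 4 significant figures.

Batch per 1000 lb enamel:
  Component A: 8.991 lb
  Material B: 30.94 lb
  Stock C: 30.09 lb
  Stock D: 23.67 lb
  Ingredient E: 914.2 lb
Total batch = 1008 lb; LOI loss = 7.971 lb; yield = 99.21%

Values along the way are printed, with 4-significant-digit rounding, when written out. The working math carries full precision from first step to last; a single rounding produces each reported value — the derived quantities are computed from the weighed amounts on 1000 lb of glass at full float precision (yield, ignition loss, the five compositions, net glass mass, the totals), as given in the question or the answer.
Target masses of each oxide per 1000 lb enamel:
  Al2O3: 1.983% × 1000 = 19.83 lb
  BaO: 1.833% × 1000 = 18.33 lb
  TiO2: 3.063% × 1000 = 30.63 lb
  SiO2: 92.89% × 1000 = 928.9 lb
  Li2O: 0.2272% × 1000 = 2.272 lb
Checking each oxide sum applying the batch weights above, on the stated basis (sum by sum, the targets are met inside rounding margins):
  Al2O3: 8.991·0.9961 + 30.09·0.2702 + 914.2·0.003000 = 19.83 lb (target 19.83 lb)
  BaO: 23.67·0.7745 = 18.33 lb (target 18.33 lb)
  TiO2: 30.94·0.9899 = 30.63 lb (target 30.63 lb)
  SiO2: 30.09·0.6391 + 914.2·0.9950 = 928.9 lb (target 928.9 lb)
  Li2O: 30.09·0.07550 = 2.272 lb (target 2.272 lb)
Consistency of the glass mass: total charge less LOI = 999.9 lb (the Σ of target masses is 1000 lb; versus the stated basis of 1000 lb — a pure rounding effect).
Total batch = Σ batch = 1008 lb; loss to ignition Σ batch·LOI = 7.971 lb; as yield: glass ÷ batch → 99.21%.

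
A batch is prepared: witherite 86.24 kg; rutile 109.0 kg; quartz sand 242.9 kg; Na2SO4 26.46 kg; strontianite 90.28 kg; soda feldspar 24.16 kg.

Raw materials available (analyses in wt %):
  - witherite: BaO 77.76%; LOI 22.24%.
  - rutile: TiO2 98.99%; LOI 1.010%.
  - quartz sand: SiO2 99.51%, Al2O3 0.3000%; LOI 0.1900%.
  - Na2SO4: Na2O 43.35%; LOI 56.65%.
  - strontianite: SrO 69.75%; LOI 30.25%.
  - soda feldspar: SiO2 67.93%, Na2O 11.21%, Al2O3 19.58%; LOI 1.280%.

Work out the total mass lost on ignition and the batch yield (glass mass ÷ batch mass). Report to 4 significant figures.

All internal work maintains exact precision from start to finish; intermediates are shown with 4-significant-digit rounding when written out. A single rounding yields each reported result — all derived quantities (net glass mass, the yield, the six compositions, ignition loss, the totals) are rebuilt starting from the weights on 515.7 kg of glass in full precision, as written in question or answer.
Loss on ignition, line by line:
  witherite: 86.24 × 0.2224 = 19.18 kg
  rutile: 109.0 × 0.01010 = 1.101 kg
  quartz sand: 242.9 × 0.001900 = 0.4615 kg
  Na2SO4: 26.46 × 0.5665 = 14.99 kg
  strontianite: 90.28 × 0.3025 = 27.31 kg
  soda feldspar: 24.16 × 0.01280 = 0.3092 kg
Total LOI = 63.35 kg
Glass = batch − LOI = 579.0 − 63.35 = 515.7 kg

LOI loss = 63.35 kg; glass = 515.7 kg; yield = 89.06%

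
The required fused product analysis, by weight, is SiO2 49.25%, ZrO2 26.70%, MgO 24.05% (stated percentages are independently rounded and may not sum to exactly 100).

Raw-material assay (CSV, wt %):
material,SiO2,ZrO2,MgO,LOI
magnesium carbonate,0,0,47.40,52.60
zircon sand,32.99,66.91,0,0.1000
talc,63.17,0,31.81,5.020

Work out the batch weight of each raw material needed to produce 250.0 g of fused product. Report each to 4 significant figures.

In-progress results are printed rounded to four significant digits in the working; all internal work keeps full precision at all times; every reported value sees exactly one rounding. The derived quantities (the three compositions, net glass mass, yield, totals, ignition loss) are recomputed from the batch weights on 250.0 g of glass at full float precision exactly as printed in question or answer.
Target masses of each oxide per 250.0 g fused product:
  SiO2: 49.25% × 250.0 = 123.1 g
  ZrO2: 26.70% × 250.0 = 66.75 g
  MgO: 24.05% × 250.0 = 60.12 g
Balance tally, oxide-wise, with the batch weights as given, against the basis in use (oxide sums agree with the targets net of answer rounding effects):
  SiO2: 99.76·0.3299 + 142.8·0.6317 = 123.1 g (target 123.1 g)
  ZrO2: 99.76·0.6691 = 66.75 g (target 66.75 g)
  MgO: 31.01·0.4740 + 142.8·0.3181 = 60.12 g (target 60.12 g)
Glass mass check: Σ batch − LOI loss = 250.0 g (per-oxide target masses sum to 250.0 g; with the basis standing at 250.0 g — gaps are rounding artifacts).
Batch total: Σ batch = 273.6 g; ignition loss, Σ(batch × LOI) = 23.58 g; as yield: glass ÷ batch → 91.38%.

Batch per 250.0 g fused product:
  magnesium carbonate: 31.01 g
  zircon sand: 99.76 g
  talc: 142.8 g
Total batch = 273.6 g; LOI loss = 23.58 g; yield = 91.38%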